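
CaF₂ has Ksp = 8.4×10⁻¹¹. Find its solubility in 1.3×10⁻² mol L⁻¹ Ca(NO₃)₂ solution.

CaF₂(s) ⇌ Ca²⁺(aq) + 2 F⁻(aq)
With Ca²⁺ already at 1.3×10⁻² mol L⁻¹ and s small, take [Ca²⁺] ≈ 1.3×10⁻² mol L⁻¹ and [F⁻] = 2s.
Ksp = [Ca²⁺][F⁻]^2 = (1.3×10⁻²)(2s)^2
(2s)^2 = 8.4×10⁻¹¹ / (1.3×10⁻²) = 6.5×10⁻⁹
s = 4.0×10⁻⁵ mol L⁻¹

4.0×10⁻⁵ M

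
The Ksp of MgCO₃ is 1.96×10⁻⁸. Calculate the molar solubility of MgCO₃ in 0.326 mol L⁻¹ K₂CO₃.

MgCO₃(s) ⇌ Mg²⁺(aq) + CO₃²⁻(aq)
With CO₃²⁻ already at 0.326 mol L⁻¹ and s small, take [CO₃²⁻] ≈ 0.326 mol L⁻¹ and [Mg²⁺] = s.
Ksp = [Mg²⁺][CO₃²⁻] = s(0.326)
s = 1.96×10⁻⁸ / (0.326) = 6.01×10⁻⁸
s = 6.01×10⁻⁸ mol L⁻¹

6.01×10⁻⁸ M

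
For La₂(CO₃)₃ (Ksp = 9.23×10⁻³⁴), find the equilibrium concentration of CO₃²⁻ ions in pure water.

La₂(CO₃)₃(s) ⇌ 2 La³⁺(aq) + 3 CO₃²⁻(aq)
Call the molar solubility s, so that [La³⁺] = 2s and [CO₃²⁻] = 3s.
Ksp = [La³⁺]^2[CO₃²⁻]^3 = (2s)^2 · (3s)^3 = 108s^5 = 9.23×10⁻³⁴
s = 9.69×10⁻⁸ mol/L
[CO₃²⁻] = 3s = 2.91×10⁻⁷ mol/L

2.91×10⁻⁷ M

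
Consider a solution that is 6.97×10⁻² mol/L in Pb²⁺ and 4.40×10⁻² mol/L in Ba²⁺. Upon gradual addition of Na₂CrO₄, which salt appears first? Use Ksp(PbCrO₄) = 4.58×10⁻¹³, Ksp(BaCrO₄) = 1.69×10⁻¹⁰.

Precipitation begins when Q = Ksp.
For PbCrO₄: [CrO₄²⁻] = (Ksp/[Pb²⁺]) = 6.57×10⁻¹² mol/L
For BaCrO₄: [CrO₄²⁻] = (Ksp/[Ba²⁺]) = 3.84×10⁻⁹ mol/L
PbCrO₄ requires the lower [CrO₄²⁻], so it precipitates first.

PbCrO₄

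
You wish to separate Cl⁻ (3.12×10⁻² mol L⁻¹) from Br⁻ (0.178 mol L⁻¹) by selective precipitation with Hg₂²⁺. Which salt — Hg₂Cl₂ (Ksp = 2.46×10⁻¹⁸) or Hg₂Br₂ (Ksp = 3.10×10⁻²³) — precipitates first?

Hg₂Br₂

Precipitation begins when Q = Ksp.
For Hg₂Cl₂: [Hg₂²⁺] = (Ksp/[Cl⁻]^2) = 2.53×10⁻¹⁵ mol L⁻¹
For Hg₂Br₂: [Hg₂²⁺] = (Ksp/[Br⁻]^2) = 9.78×10⁻²² mol L⁻¹
Hg₂Br₂ requires the lower [Hg₂²⁺], so it precipitates first.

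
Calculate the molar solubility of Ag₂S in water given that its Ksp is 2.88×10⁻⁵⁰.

1.93×10⁻¹⁷ M

Ag₂S(s) ⇌ 2 Ag⁺(aq) + S²⁻(aq)
Call the molar solubility s, so that [Ag⁺] = 2s and [S²⁻] = s.
Ksp = [Ag⁺]^2[S²⁻] = (2s)^2 · s = 4s^3
4s^3 = 2.88×10⁻⁵⁰  ⇒  s^3 = 7.20×10⁻⁵¹
s = 1.93×10⁻¹⁷ mol L⁻¹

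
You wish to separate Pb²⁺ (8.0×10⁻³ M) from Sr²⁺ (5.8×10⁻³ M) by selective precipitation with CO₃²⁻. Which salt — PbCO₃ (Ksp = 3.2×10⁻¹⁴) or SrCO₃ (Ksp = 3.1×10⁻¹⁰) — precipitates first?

PbCO₃

Precipitation begins when Q = Ksp.
For PbCO₃: [CO₃²⁻] = (Ksp/[Pb²⁺]) = 4.0×10⁻¹² M
For SrCO₃: [CO₃²⁻] = (Ksp/[Sr²⁺]) = 5.3×10⁻⁸ M
PbCO₃ requires the lower [CO₃²⁻], so it precipitates first.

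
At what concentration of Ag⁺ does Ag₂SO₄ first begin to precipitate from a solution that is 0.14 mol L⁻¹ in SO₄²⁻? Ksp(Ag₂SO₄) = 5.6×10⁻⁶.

A salt starts to precipitate once the ion product Q reaches its Ksp.
Ag₂SO₄(s) ⇌ 2 Ag⁺(aq) + SO₄²⁻(aq)
Ksp = [Ag⁺]^2[SO₄²⁻] = [Ag⁺]^2(0.14)
[Ag⁺]^2 = 5.6×10⁻⁶ / (0.14) = 4.0×10⁻⁵
[Ag⁺] = 6.3×10⁻³ mol L⁻¹

6.3×10⁻³ M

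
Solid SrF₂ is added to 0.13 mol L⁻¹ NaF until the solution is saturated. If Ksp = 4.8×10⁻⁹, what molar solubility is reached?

2.8×10⁻⁷ M

SrF₂(s) ⇌ Sr²⁺(aq) + 2 F⁻(aq)
F⁻ is already present at 0.13 mol L⁻¹. If s mol/L of SrF₂ dissolves, [Sr²⁺] = s while [F⁻] ≈ 0.13 mol L⁻¹.
Ksp = [Sr²⁺][F⁻]^2 = s(0.13)^2
s = 4.8×10⁻⁹ / (0.13)^2 = 2.8×10⁻⁷
s = 2.8×10⁻⁷ mol L⁻¹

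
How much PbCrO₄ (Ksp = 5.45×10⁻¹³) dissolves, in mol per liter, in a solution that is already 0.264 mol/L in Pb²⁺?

2.06×10⁻¹² M

PbCrO₄(s) ⇌ Pb²⁺(aq) + CrO₄²⁻(aq)
Pb²⁺ is already present at 0.264 mol/L. If s mol/L of PbCrO₄ dissolves, [CrO₄²⁻] = s while [Pb²⁺] ≈ 0.264 mol/L.
Ksp = [Pb²⁺][CrO₄²⁻] = (0.264)s
s = 5.45×10⁻¹³ / (0.264) = 2.06×10⁻¹²
s = 2.06×10⁻¹² mol/L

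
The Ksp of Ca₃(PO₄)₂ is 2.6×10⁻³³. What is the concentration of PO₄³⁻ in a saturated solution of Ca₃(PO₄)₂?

2.4×10⁻⁷ M

Ca₃(PO₄)₂(s) ⇌ 3 Ca²⁺(aq) + 2 PO₄³⁻(aq)
For each mole of Ca₃(PO₄)₂ that dissolves per liter, [Ca²⁺] = 3s and [PO₄³⁻] = 2s; let s denote this solubility.
Ksp = [Ca²⁺]^3[PO₄³⁻]^2 = (3s)^3 · (2s)^2 = 108s^5 = 2.6×10⁻³³
s = 1.2×10⁻⁷ mol/L
[PO₄³⁻] = 2s = 2.4×10⁻⁷ mol/L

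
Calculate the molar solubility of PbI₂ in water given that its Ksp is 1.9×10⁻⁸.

1.7×10⁻³ M

PbI₂(s) ⇌ Pb²⁺(aq) + 2 I⁻(aq)
With molar solubility s: [Pb²⁺] = s, [I⁻] = 2s.
Ksp = [Pb²⁺][I⁻]^2 = s · (2s)^2 = 4s^3
4s^3 = 1.9×10⁻⁸  ⇒  s^3 = 4.8×10⁻⁹
s = (4.8×10⁻⁹)^(1/3) = 1.7×10⁻³ M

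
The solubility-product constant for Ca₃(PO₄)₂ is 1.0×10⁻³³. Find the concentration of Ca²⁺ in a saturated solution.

Ca₃(PO₄)₂(s) ⇌ 3 Ca²⁺(aq) + 2 PO₄³⁻(aq)
With molar solubility s: [Ca²⁺] = 3s, [PO₄³⁻] = 2s.
Ksp = [Ca²⁺]^3[PO₄³⁻]^2 = (3s)^3 · (2s)^2 = 108s^5 = 1.0×10⁻³³
s = 9.8×10⁻⁸ mol/L
[Ca²⁺] = 3s = 3.0×10⁻⁷ mol/L

3.0×10⁻⁷ M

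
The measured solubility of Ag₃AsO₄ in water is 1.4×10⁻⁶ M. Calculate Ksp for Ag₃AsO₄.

Ksp = 1.0×10⁻²²

Ag₃AsO₄(s) ⇌ 3 Ag⁺(aq) + AsO₄³⁻(aq)
If s mol/L of Ag₃AsO₄ dissolves, [Ag⁺] = 3s and [AsO₄³⁻] = s.
Ksp = [Ag⁺]^3[AsO₄³⁻] = (3s)^3 · s = 27s^4
Ksp = 27 × (1.4×10⁻⁶)^4 = 1.0×10⁻²²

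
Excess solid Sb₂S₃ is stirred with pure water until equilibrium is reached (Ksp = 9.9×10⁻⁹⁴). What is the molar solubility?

Sb₂S₃(s) ⇌ 2 Sb³⁺(aq) + 3 S²⁻(aq)
If s mol/L of Sb₂S₃ dissolves, [Sb³⁺] = 2s and [S²⁻] = 3s.
Ksp = [Sb³⁺]^2[S²⁻]^3 = (2s)^2 · (3s)^3 = 108s^5
108s^5 = 9.9×10⁻⁹⁴  ⇒  s^5 = 9.2×10⁻⁹⁶
s = (9.2×10⁻⁹⁶)^(1/5) = 9.8×10⁻²⁰ mol L⁻¹

9.8×10⁻²⁰ M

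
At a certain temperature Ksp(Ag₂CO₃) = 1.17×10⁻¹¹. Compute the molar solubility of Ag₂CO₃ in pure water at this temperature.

Ag₂CO₃(s) ⇌ 2 Ag⁺(aq) + CO₃²⁻(aq)
Call the molar solubility s, so that [Ag⁺] = 2s and [CO₃²⁻] = s.
Ksp = [Ag⁺]^2[CO₃²⁻] = (2s)^2 · s = 4s^3
4s^3 = 1.17×10⁻¹¹  ⇒  s^3 = 2.93×10⁻¹²
s = (2.93×10⁻¹²)^(1/3) = 1.43×10⁻⁴ mol L⁻¹

1.43×10⁻⁴ M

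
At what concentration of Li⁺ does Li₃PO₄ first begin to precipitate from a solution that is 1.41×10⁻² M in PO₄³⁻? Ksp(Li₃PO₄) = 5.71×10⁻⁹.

7.40×10⁻³ M

Each salt precipitates once Q = Ksp for that salt.
Li₃PO₄(s) ⇌ 3 Li⁺(aq) + PO₄³⁻(aq)
Ksp = [Li⁺]^3[PO₄³⁻] = [Li⁺]^3(1.41×10⁻²)
[Li⁺]^3 = 5.71×10⁻⁹ / (1.41×10⁻²) = 4.05×10⁻⁷
[Li⁺] = 7.40×10⁻³ M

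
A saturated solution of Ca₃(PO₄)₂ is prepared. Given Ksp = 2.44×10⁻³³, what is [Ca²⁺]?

Ca₃(PO₄)₂(s) ⇌ 3 Ca²⁺(aq) + 2 PO₄³⁻(aq)
For each mole of Ca₃(PO₄)₂ that dissolves per liter, [Ca²⁺] = 3s and [PO₄³⁻] = 2s; let s denote this solubility.
Ksp = [Ca²⁺]^3[PO₄³⁻]^2 = (3s)^3 · (2s)^2 = 108s^5 = 2.44×10⁻³³
s = 1.18×10⁻⁷ M
[Ca²⁺] = 3s = 3.53×10⁻⁷ M

3.53×10⁻⁷ M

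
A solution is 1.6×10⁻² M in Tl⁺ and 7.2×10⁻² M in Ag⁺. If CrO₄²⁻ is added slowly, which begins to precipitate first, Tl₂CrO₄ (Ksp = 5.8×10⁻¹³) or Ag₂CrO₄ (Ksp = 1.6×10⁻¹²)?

Ag₂CrO₄

Each salt precipitates once Q = Ksp for that salt.
For Tl₂CrO₄: [CrO₄²⁻] = (Ksp/[Tl⁺]^2) = 2.3×10⁻⁹ M
For Ag₂CrO₄: [CrO₄²⁻] = (Ksp/[Ag⁺]^2) = 3.1×10⁻¹⁰ M
Since Ag₂CrO₄ needs less CrO₄²⁻ to reach saturation, it precipitates first.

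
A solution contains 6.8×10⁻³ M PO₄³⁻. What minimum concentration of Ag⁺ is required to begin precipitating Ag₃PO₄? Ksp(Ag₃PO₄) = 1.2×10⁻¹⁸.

5.6×10⁻⁶ M

Precipitation of each salt begins when its ion product equals Ksp.
Ag₃PO₄(s) ⇌ 3 Ag⁺(aq) + PO₄³⁻(aq)
Ksp = [Ag⁺]^3[PO₄³⁻] = [Ag⁺]^3(6.8×10⁻³)
[Ag⁺]^3 = 1.2×10⁻¹⁸ / (6.8×10⁻³) = 1.8×10⁻¹⁶
[Ag⁺] = 5.6×10⁻⁶ M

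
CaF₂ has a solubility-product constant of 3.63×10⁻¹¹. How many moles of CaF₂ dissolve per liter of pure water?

2.09×10⁻⁴ M

CaF₂(s) ⇌ Ca²⁺(aq) + 2 F⁻(aq)
If s mol/L of CaF₂ dissolves, [Ca²⁺] = s and [F⁻] = 2s.
Ksp = [Ca²⁺][F⁻]^2 = s · (2s)^2 = 4s^3
4s^3 = 3.63×10⁻¹¹  ⇒  s^3 = 9.08×10⁻¹²
s = (9.08×10⁻¹²)^(1/3) = 2.09×10⁻⁴ mol L⁻¹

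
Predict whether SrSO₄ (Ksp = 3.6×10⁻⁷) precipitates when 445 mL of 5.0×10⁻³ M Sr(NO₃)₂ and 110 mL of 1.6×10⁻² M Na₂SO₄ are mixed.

Yes

Total volume after mixing = 445 + 110 = 555 mL.
[Sr²⁺] = (5.0×10⁻³)(445)/555 = 4.0×10⁻³ M
[SO₄²⁻] = (1.6×10⁻²)(110)/555 = 3.2×10⁻³ M
Q = [Sr²⁺][SO₄²⁻] = 1.3×10⁻⁵
Because Q > Ksp (1.3×10⁻⁵ vs 3.6×10⁻⁷), a precipitate of SrSO₄ forms.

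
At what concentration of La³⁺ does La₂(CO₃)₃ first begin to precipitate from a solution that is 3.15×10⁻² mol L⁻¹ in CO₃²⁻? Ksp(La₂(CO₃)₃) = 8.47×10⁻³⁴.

Precipitation of each salt begins when its ion product equals Ksp.
La₂(CO₃)₃(s) ⇌ 2 La³⁺(aq) + 3 CO₃²⁻(aq)
Ksp = [La³⁺]^2[CO₃²⁻]^3 = [La³⁺]^2(3.15×10⁻²)^3
[La³⁺]^2 = 8.47×10⁻³⁴ / (3.15×10⁻²)^3 = 2.71×10⁻²⁹
[La³⁺] = 5.21×10⁻¹⁵ mol L⁻¹

5.21×10⁻¹⁵ M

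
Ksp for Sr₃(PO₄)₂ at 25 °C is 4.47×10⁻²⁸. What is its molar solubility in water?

1.33×10⁻⁶ M

Sr₃(PO₄)₂(s) ⇌ 3 Sr²⁺(aq) + 2 PO₄³⁻(aq)
For each mole of Sr₃(PO₄)₂ that dissolves per liter, [Sr²⁺] = 3s and [PO₄³⁻] = 2s; let s denote this solubility.
Ksp = [Sr²⁺]^3[PO₄³⁻]^2 = (3s)^3 · (2s)^2 = 108s^5
108s^5 = 4.47×10⁻²⁸  ⇒  s^5 = 4.14×10⁻³⁰
Taking the 5th root, s = 1.33×10⁻⁶ mol/L.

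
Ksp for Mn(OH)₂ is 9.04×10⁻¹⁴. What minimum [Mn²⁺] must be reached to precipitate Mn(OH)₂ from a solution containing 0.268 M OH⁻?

1.26×10⁻¹² M

Precipitation begins when Q = Ksp.
Mn(OH)₂(s) ⇌ Mn²⁺(aq) + 2 OH⁻(aq)
Ksp = [Mn²⁺][OH⁻]^2 = [Mn²⁺](0.268)^2
[Mn²⁺] = 9.04×10⁻¹⁴ / (0.268)^2 = 1.26×10⁻¹²
[Mn²⁺] = 1.26×10⁻¹² M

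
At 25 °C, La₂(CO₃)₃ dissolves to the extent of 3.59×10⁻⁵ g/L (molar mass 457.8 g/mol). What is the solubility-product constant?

Molar solubility s = (3.59×10⁻⁵ g/L) / (457.8 g/mol) = 7.8419×10⁻⁸ mol/L
La₂(CO₃)₃(s) ⇌ 2 La³⁺(aq) + 3 CO₃²⁻(aq)
Let s be the molar solubility. Then [La³⁺] = 2s and [CO₃²⁻] = 3s.
Ksp = [La³⁺]^2[CO₃²⁻]^3 = (2s)^2 · (3s)^3 = 108s^5
Ksp = 108 × (7.8419×10⁻⁸)^5 = 3.20×10⁻³⁴

Ksp = 3.20×10⁻³⁴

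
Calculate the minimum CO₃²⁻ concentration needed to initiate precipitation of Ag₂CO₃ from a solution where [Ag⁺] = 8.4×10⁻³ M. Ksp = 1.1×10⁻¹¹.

1.6×10⁻⁷ M

Precipitation begins when Q = Ksp.
Ag₂CO₃(s) ⇌ 2 Ag⁺(aq) + CO₃²⁻(aq)
Ksp = [Ag⁺]^2[CO₃²⁻] = [CO₃²⁻](8.4×10⁻³)^2
[CO₃²⁻] = 1.1×10⁻¹¹ / (8.4×10⁻³)^2 = 1.6×10⁻⁷
[CO₃²⁻] = 1.6×10⁻⁷ M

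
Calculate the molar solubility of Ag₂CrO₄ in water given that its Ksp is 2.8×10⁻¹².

Ag₂CrO₄(s) ⇌ 2 Ag⁺(aq) + CrO₄²⁻(aq)
Let s be the molar solubility. Then [Ag⁺] = 2s and [CrO₄²⁻] = s.
Ksp = [Ag⁺]^2[CrO₄²⁻] = (2s)^2 · s = 4s^3
4s^3 = 2.8×10⁻¹²  ⇒  s^3 = 7.0×10⁻¹³
s = (7.0×10⁻¹³)^(1/3) = 8.9×10⁻⁵ M

8.9×10⁻⁵ M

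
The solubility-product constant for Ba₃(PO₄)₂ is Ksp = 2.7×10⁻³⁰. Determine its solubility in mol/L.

4.8×10⁻⁷ M

Ba₃(PO₄)₂(s) ⇌ 3 Ba²⁺(aq) + 2 PO₄³⁻(aq)
For each mole of Ba₃(PO₄)₂ that dissolves per liter, [Ba²⁺] = 3s and [PO₄³⁻] = 2s; let s denote this solubility.
Ksp = [Ba²⁺]^3[PO₄³⁻]^2 = (3s)^3 · (2s)^2 = 108s^5
108s^5 = 2.7×10⁻³⁰  ⇒  s^5 = 2.5×10⁻³²
s = 4.8×10⁻⁷ mol L⁻¹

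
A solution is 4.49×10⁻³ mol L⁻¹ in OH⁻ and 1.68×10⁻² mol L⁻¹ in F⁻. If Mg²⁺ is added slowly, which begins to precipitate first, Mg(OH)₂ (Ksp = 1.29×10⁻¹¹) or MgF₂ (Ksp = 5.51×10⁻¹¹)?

MgF₂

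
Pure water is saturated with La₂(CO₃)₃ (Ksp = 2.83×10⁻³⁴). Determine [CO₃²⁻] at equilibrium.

La₂(CO₃)₃(s) ⇌ 2 La³⁺(aq) + 3 CO₃²⁻(aq)
With molar solubility s: [La³⁺] = 2s, [CO₃²⁻] = 3s.
Ksp = [La³⁺]^2[CO₃²⁻]^3 = (2s)^2 · (3s)^3 = 108s^5 = 2.83×10⁻³⁴
s = 7.65×10⁻⁸ mol/L
[CO₃²⁻] = 3s = 2.30×10⁻⁷ mol/L

2.30×10⁻⁷ M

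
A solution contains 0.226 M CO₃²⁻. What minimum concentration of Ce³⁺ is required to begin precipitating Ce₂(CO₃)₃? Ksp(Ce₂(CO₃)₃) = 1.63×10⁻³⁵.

3.76×10⁻¹⁷ M

Precipitation begins when Q = Ksp.
Ce₂(CO₃)₃(s) ⇌ 2 Ce³⁺(aq) + 3 CO₃²⁻(aq)
Ksp = [Ce³⁺]^2[CO₃²⁻]^3 = [Ce³⁺]^2(0.226)^3
[Ce³⁺]^2 = 1.63×10⁻³⁵ / (0.226)^3 = 1.41×10⁻³³
[Ce³⁺] = 3.76×10⁻¹⁷ M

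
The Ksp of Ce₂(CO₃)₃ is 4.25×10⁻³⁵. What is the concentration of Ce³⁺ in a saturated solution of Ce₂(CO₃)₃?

Ce₂(CO₃)₃(s) ⇌ 2 Ce³⁺(aq) + 3 CO₃²⁻(aq)
For each mole of Ce₂(CO₃)₃ that dissolves per liter, [Ce³⁺] = 2s and [CO₃²⁻] = 3s; let s denote this solubility.
Ksp = [Ce³⁺]^2[CO₃²⁻]^3 = (2s)^2 · (3s)^3 = 108s^5 = 4.25×10⁻³⁵
s = 5.24×10⁻⁸ M
[Ce³⁺] = 2s = 1.05×10⁻⁷ M

1.05×10⁻⁷ M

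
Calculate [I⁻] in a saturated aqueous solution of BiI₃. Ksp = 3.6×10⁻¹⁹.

BiI₃(s) ⇌ Bi³⁺(aq) + 3 I⁻(aq)
Let s be the molar solubility. Then [Bi³⁺] = s and [I⁻] = 3s.
Ksp = [Bi³⁺][I⁻]^3 = s · (3s)^3 = 27s^4 = 3.6×10⁻¹⁹
s = 1.1×10⁻⁵ M
[I⁻] = 3s = 3.2×10⁻⁵ M

3.2×10⁻⁵ M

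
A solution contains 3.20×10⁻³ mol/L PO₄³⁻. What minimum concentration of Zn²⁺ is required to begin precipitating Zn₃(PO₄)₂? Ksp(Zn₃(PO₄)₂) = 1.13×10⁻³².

1.03×10⁻⁹ M

The threshold for precipitation is Q = Ksp.
Zn₃(PO₄)₂(s) ⇌ 3 Zn²⁺(aq) + 2 PO₄³⁻(aq)
Ksp = [Zn²⁺]^3[PO₄³⁻]^2 = [Zn²⁺]^3(3.20×10⁻³)^2
[Zn²⁺]^3 = 1.13×10⁻³² / (3.20×10⁻³)^2 = 1.10×10⁻²⁷
[Zn²⁺] = 1.03×10⁻⁹ mol/L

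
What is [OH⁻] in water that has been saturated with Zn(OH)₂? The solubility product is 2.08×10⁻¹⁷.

3.46×10⁻⁶ M

Zn(OH)₂(s) ⇌ Zn²⁺(aq) + 2 OH⁻(aq)
If s mol/L of Zn(OH)₂ dissolves, [Zn²⁺] = s and [OH⁻] = 2s.
Ksp = [Zn²⁺][OH⁻]^2 = s · (2s)^2 = 4s^3 = 2.08×10⁻¹⁷
s = 1.73×10⁻⁶ M
[OH⁻] = 2s = 3.46×10⁻⁶ M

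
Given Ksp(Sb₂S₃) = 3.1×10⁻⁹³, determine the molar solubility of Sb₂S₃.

1.2×10⁻¹⁹ M

Sb₂S₃(s) ⇌ 2 Sb³⁺(aq) + 3 S²⁻(aq)
Call the molar solubility s, so that [Sb³⁺] = 2s and [S²⁻] = 3s.
Ksp = [Sb³⁺]^2[S²⁻]^3 = (2s)^2 · (3s)^3 = 108s^5
108s^5 = 3.1×10⁻⁹³  ⇒  s^5 = 2.9×10⁻⁹⁵
s = 1.2×10⁻¹⁹ mol L⁻¹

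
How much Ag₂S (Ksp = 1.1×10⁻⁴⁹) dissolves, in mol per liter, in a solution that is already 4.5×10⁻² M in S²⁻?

Ag₂S(s) ⇌ 2 Ag⁺(aq) + S²⁻(aq)
S²⁻ is already present at 4.5×10⁻² M. If s mol/L of Ag₂S dissolves, [Ag⁺] = 2s while [S²⁻] ≈ 4.5×10⁻² M.
Ksp = [Ag⁺]^2[S²⁻] = (2s)^2(4.5×10⁻²)
(2s)^2 = 1.1×10⁻⁴⁹ / (4.5×10⁻²) = 2.4×10⁻⁴⁸
s = 7.8×10⁻²⁵ M

7.8×10⁻²⁵ M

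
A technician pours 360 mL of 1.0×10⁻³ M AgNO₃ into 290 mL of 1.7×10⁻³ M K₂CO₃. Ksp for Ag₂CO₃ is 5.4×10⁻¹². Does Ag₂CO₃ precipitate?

The combined volume is 650 mL.
[Ag⁺] = (1.0×10⁻³)(360)/650 = 5.5×10⁻⁴ M
[CO₃²⁻] = (1.7×10⁻³)(290)/650 = 7.6×10⁻⁴ M
Q = [Ag⁺]^2[CO₃²⁻] = 2.3×10⁻¹⁰
Because Q > Ksp (2.3×10⁻¹⁰ vs 5.4×10⁻¹²), a precipitate of Ag₂CO₃ forms.

Yes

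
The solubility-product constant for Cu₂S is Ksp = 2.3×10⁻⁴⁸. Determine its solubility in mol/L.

8.3×10⁻¹⁷ M

Cu₂S(s) ⇌ 2 Cu⁺(aq) + S²⁻(aq)
Let s be the molar solubility. Then [Cu⁺] = 2s and [S²⁻] = s.
Ksp = [Cu⁺]^2[S²⁻] = (2s)^2 · s = 4s^3
4s^3 = 2.3×10⁻⁴⁸  ⇒  s^3 = 5.8×10⁻⁴⁹
s = (5.8×10⁻⁴⁹)^(1/3) = 8.3×10⁻¹⁷ M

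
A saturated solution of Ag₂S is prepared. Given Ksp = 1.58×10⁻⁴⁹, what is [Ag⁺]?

Ag₂S(s) ⇌ 2 Ag⁺(aq) + S²⁻(aq)
For each mole of Ag₂S that dissolves per liter, [Ag⁺] = 2s and [S²⁻] = s; let s denote this solubility.
Ksp = [Ag⁺]^2[S²⁻] = (2s)^2 · s = 4s^3 = 1.58×10⁻⁴⁹
s = 3.41×10⁻¹⁷ M
[Ag⁺] = 2s = 6.81×10⁻¹⁷ M

6.81×10⁻¹⁷ M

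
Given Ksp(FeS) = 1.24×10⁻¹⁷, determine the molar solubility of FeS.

3.52×10⁻⁹ M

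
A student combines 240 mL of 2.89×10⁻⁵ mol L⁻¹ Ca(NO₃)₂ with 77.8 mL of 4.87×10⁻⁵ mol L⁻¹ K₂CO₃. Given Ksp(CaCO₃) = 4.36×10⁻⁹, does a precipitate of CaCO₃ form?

No

The combined volume is 317.8 mL.
[Ca²⁺] = (2.89×10⁻⁵)(240)/317.8 = 2.18×10⁻⁵ mol L⁻¹
[CO₃²⁻] = (4.87×10⁻⁵)(77.8)/317.8 = 1.19×10⁻⁵ mol L⁻¹
Q = [Ca²⁺][CO₃²⁻] = 2.60×10⁻¹⁰
Q < Ksp (2.60×10⁻¹⁰ vs 4.36×10⁻⁹); the solution remains unsaturated and no precipitate forms.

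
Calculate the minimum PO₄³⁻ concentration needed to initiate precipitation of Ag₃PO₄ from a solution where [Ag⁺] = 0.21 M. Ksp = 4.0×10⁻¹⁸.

Precipitation of each salt begins when its ion product equals Ksp.
Ag₃PO₄(s) ⇌ 3 Ag⁺(aq) + PO₄³⁻(aq)
Ksp = [Ag⁺]^3[PO₄³⁻] = [PO₄³⁻](0.21)^3
[PO₄³⁻] = 4.0×10⁻¹⁸ / (0.21)^3 = 4.3×10⁻¹⁶
[PO₄³⁻] = 4.3×10⁻¹⁶ M

4.3×10⁻¹⁶ M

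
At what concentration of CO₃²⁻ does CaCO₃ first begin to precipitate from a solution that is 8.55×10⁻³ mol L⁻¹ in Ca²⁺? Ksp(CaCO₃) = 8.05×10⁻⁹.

Precipitation of each salt begins when its ion product equals Ksp.
CaCO₃(s) ⇌ Ca²⁺(aq) + CO₃²⁻(aq)
Ksp = [Ca²⁺][CO₃²⁻] = [CO₃²⁻](8.55×10⁻³)
[CO₃²⁻] = 8.05×10⁻⁹ / (8.55×10⁻³) = 9.42×10⁻⁷
[CO₃²⁻] = 9.42×10⁻⁷ mol L⁻¹

9.42×10⁻⁷ M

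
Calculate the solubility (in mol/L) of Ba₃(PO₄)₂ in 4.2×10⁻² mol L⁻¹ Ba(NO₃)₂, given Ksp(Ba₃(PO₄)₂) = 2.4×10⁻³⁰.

9.0×10⁻¹⁴ M

Ba₃(PO₄)₂(s) ⇌ 3 Ba²⁺(aq) + 2 PO₄³⁻(aq)
Let s be the solubility of Ba₃(PO₄)₂ here. The common ion gives [Ba²⁺] ≈ 4.2×10⁻² mol L⁻¹, and [PO₄³⁻] = 2s.
Ksp = [Ba²⁺]^3[PO₄³⁻]^2 = (4.2×10⁻²)^3(2s)^2
(2s)^2 = 2.4×10⁻³⁰ / (4.2×10⁻²)^3 = 3.2×10⁻²⁶
s = 9.0×10⁻¹⁴ mol L⁻¹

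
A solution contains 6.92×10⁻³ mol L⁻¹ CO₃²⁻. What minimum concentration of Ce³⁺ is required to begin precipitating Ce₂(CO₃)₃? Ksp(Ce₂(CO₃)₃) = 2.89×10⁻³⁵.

9.34×10⁻¹⁵ M

A salt starts to precipitate once the ion product Q reaches its Ksp.
Ce₂(CO₃)₃(s) ⇌ 2 Ce³⁺(aq) + 3 CO₃²⁻(aq)
Ksp = [Ce³⁺]^2[CO₃²⁻]^3 = [Ce³⁺]^2(6.92×10⁻³)^3
[Ce³⁺]^2 = 2.89×10⁻³⁵ / (6.92×10⁻³)^3 = 8.72×10⁻²⁹
[Ce³⁺] = 9.34×10⁻¹⁵ mol L⁻¹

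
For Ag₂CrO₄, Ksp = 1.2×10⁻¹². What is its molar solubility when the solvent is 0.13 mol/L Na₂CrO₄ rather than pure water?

1.5×10⁻⁶ M

Ag₂CrO₄(s) ⇌ 2 Ag⁺(aq) + CrO₄²⁻(aq)
CrO₄²⁻ is already present at 0.13 mol/L. If s mol/L of Ag₂CrO₄ dissolves, [Ag⁺] = 2s while [CrO₄²⁻] ≈ 0.13 mol/L.
Ksp = [Ag⁺]^2[CrO₄²⁻] = (2s)^2(0.13)
(2s)^2 = 1.2×10⁻¹² / (0.13) = 9.2×10⁻¹²
s = 1.5×10⁻⁶ mol/L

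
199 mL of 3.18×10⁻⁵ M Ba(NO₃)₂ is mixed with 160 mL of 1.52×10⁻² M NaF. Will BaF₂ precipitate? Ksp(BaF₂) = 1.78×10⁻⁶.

After mixing, V = 199 mL + 160 mL = 359 mL.
[Ba²⁺] = (3.18×10⁻⁵)(199)/359 = 1.76×10⁻⁵ M
[F⁻] = (1.52×10⁻²)(160)/359 = 6.77×10⁻³ M
Q = [Ba²⁺][F⁻]^2 = 8.09×10⁻¹⁰
Q < Ksp (8.09×10⁻¹⁰ vs 1.78×10⁻⁶); the solution remains unsaturated and no precipitate forms.

No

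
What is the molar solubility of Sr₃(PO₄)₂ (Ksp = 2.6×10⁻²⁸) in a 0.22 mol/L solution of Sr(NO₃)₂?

Sr₃(PO₄)₂(s) ⇌ 3 Sr²⁺(aq) + 2 PO₄³⁻(aq)
Let s be the solubility of Sr₃(PO₄)₂ here. The common ion gives [Sr²⁺] ≈ 0.22 mol/L, and [PO₄³⁻] = 2s.
Ksp = [Sr²⁺]^3[PO₄³⁻]^2 = (0.22)^3(2s)^2
(2s)^2 = 2.6×10⁻²⁸ / (0.22)^3 = 2.4×10⁻²⁶
s = 7.8×10⁻¹⁴ mol/L

7.8×10⁻¹⁴ M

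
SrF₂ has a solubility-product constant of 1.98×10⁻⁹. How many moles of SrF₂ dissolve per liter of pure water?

SrF₂(s) ⇌ Sr²⁺(aq) + 2 F⁻(aq)
If s mol/L of SrF₂ dissolves, [Sr²⁺] = s and [F⁻] = 2s.
Ksp = [Sr²⁺][F⁻]^2 = s · (2s)^2 = 4s^3
4s^3 = 1.98×10⁻⁹  ⇒  s^3 = 4.95×10⁻¹⁰
s = 7.91×10⁻⁴ M

7.91×10⁻⁴ M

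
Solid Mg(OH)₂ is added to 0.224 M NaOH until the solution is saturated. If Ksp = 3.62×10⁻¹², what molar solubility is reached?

Mg(OH)₂(s) ⇌ Mg²⁺(aq) + 2 OH⁻(aq)
The solution already contains OH⁻ at 0.224 M. Let s be the molar solubility of Mg(OH)₂.
[OH⁻] ≈ 0.224 M (common ion dominates); [Mg²⁺] = s.
Ksp = [Mg²⁺][OH⁻]^2 = s(0.224)^2
s = 3.62×10⁻¹² / (0.224)^2 = 7.21×10⁻¹¹
s = 7.21×10⁻¹¹ M

7.21×10⁻¹¹ M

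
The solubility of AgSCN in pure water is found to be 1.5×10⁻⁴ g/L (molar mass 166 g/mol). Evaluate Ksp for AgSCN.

s = (1.5×10⁻⁴ g L⁻¹)/(166 g mol⁻¹) = 9.036×10⁻⁷ M
AgSCN(s) ⇌ Ag⁺(aq) + SCN⁻(aq)
For each mole of AgSCN that dissolves per liter, [Ag⁺] = s and [SCN⁻] = s; let s denote this solubility.
Ksp = [Ag⁺][SCN⁻] = s · s = s^2
Ksp = (9.036×10⁻⁷)^2 = 8.2×10⁻¹³

Ksp = 8.2×10⁻¹³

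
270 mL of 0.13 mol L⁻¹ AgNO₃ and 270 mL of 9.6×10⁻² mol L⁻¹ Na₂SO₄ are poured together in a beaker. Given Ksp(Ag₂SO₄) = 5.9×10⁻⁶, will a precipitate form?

After mixing, V = 270 mL + 270 mL = 540 mL.
[Ag⁺] = (0.13)(270)/540 = 6.5×10⁻² mol L⁻¹
[SO₄²⁻] = (9.6×10⁻²)(270)/540 = 4.8×10⁻² mol L⁻¹
Q = [Ag⁺]^2[SO₄²⁻] = 2.0×10⁻⁴
Because Q > Ksp (2.0×10⁻⁴ vs 5.9×10⁻⁶), a precipitate of Ag₂SO₄ forms.

Yes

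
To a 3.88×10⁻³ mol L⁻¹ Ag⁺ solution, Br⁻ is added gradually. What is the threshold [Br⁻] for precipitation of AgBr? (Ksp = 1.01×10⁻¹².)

2.60×10⁻¹⁰ M

Precipitation begins when Q = Ksp.
AgBr(s) ⇌ Ag⁺(aq) + Br⁻(aq)
Ksp = [Ag⁺][Br⁻] = [Br⁻](3.88×10⁻³)
[Br⁻] = 1.01×10⁻¹² / (3.88×10⁻³) = 2.60×10⁻¹⁰
[Br⁻] = 2.60×10⁻¹⁰ mol L⁻¹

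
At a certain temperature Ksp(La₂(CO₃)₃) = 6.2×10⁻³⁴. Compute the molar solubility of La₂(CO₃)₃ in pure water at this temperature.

8.9×10⁻⁸ M

La₂(CO₃)₃(s) ⇌ 2 La³⁺(aq) + 3 CO₃²⁻(aq)
With molar solubility s: [La³⁺] = 2s, [CO₃²⁻] = 3s.
Ksp = [La³⁺]^2[CO₃²⁻]^3 = (2s)^2 · (3s)^3 = 108s^5
108s^5 = 6.2×10⁻³⁴  ⇒  s^5 = 5.7×10⁻³⁶
s = (5.7×10⁻³⁶)^(1/5) = 8.9×10⁻⁸ M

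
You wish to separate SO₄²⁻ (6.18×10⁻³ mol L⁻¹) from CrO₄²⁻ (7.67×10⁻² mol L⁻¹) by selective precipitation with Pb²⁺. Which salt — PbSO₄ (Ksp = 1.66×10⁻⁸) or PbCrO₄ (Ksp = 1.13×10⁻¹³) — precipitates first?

The threshold for precipitation is Q = Ksp.
For PbSO₄: [Pb²⁺] = (Ksp/[SO₄²⁻]) = 2.69×10⁻⁶ mol L⁻¹
For PbCrO₄: [Pb²⁺] = (Ksp/[CrO₄²⁻]) = 1.47×10⁻¹² mol L⁻¹
PbCrO₄ requires the lower [Pb²⁺], so it precipitates first.

PbCrO₄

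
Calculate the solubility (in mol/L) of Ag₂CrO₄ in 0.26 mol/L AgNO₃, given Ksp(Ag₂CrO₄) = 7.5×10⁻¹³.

Ag₂CrO₄(s) ⇌ 2 Ag⁺(aq) + CrO₄²⁻(aq)
Let s be the solubility of Ag₂CrO₄ here. The common ion gives [Ag⁺] ≈ 0.26 mol/L, and [CrO₄²⁻] = s.
Ksp = [Ag⁺]^2[CrO₄²⁻] = (0.26)^2s
s = 7.5×10⁻¹³ / (0.26)^2 = 1.1×10⁻¹¹
s = 1.1×10⁻¹¹ mol/L

1.1×10⁻¹¹ M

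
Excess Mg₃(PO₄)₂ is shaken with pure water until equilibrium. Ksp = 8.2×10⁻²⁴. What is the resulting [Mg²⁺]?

2.8×10⁻⁵ M

Mg₃(PO₄)₂(s) ⇌ 3 Mg²⁺(aq) + 2 PO₄³⁻(aq)
If s mol/L of Mg₃(PO₄)₂ dissolves, [Mg²⁺] = 3s and [PO₄³⁻] = 2s.
Ksp = [Mg²⁺]^3[PO₄³⁻]^2 = (3s)^3 · (2s)^2 = 108s^5 = 8.2×10⁻²⁴
s = 9.5×10⁻⁶ M
[Mg²⁺] = 3s = 2.8×10⁻⁵ M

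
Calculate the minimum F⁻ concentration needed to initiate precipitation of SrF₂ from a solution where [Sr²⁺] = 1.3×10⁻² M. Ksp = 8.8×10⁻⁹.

8.2×10⁻⁴ M

A salt starts to precipitate once the ion product Q reaches its Ksp.
SrF₂(s) ⇌ Sr²⁺(aq) + 2 F⁻(aq)
Ksp = [Sr²⁺][F⁻]^2 = [F⁻]^2(1.3×10⁻²)
[F⁻]^2 = 8.8×10⁻⁹ / (1.3×10⁻²) = 6.8×10⁻⁷
[F⁻] = 8.2×10⁻⁴ M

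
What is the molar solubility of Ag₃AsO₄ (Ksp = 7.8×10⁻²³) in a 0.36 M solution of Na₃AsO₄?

Ag₃AsO₄(s) ⇌ 3 Ag⁺(aq) + AsO₄³⁻(aq)
With AsO₄³⁻ already at 0.36 M and s small, take [AsO₄³⁻] ≈ 0.36 M and [Ag⁺] = 3s.
Ksp = [Ag⁺]^3[AsO₄³⁻] = (3s)^3(0.36)
(3s)^3 = 7.8×10⁻²³ / (0.36) = 2.2×10⁻²²
s = 2.0×10⁻⁸ M

2.0×10⁻⁸ M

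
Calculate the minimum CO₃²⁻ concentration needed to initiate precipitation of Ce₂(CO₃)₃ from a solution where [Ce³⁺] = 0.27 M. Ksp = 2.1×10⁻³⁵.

6.6×10⁻¹² M

Each salt precipitates once Q = Ksp for that salt.
Ce₂(CO₃)₃(s) ⇌ 2 Ce³⁺(aq) + 3 CO₃²⁻(aq)
Ksp = [Ce³⁺]^2[CO₃²⁻]^3 = [CO₃²⁻]^3(0.27)^2
[CO₃²⁻]^3 = 2.1×10⁻³⁵ / (0.27)^2 = 2.9×10⁻³⁴
[CO₃²⁻] = 6.6×10⁻¹² M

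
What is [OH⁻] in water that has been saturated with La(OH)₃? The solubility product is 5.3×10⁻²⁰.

2.0×10⁻⁵ M

La(OH)₃(s) ⇌ La³⁺(aq) + 3 OH⁻(aq)
If s mol/L of La(OH)₃ dissolves, [La³⁺] = s and [OH⁻] = 3s.
Ksp = [La³⁺][OH⁻]^3 = s · (3s)^3 = 27s^4 = 5.3×10⁻²⁰
s = 6.7×10⁻⁶ mol L⁻¹
[OH⁻] = 3s = 2.0×10⁻⁵ mol L⁻¹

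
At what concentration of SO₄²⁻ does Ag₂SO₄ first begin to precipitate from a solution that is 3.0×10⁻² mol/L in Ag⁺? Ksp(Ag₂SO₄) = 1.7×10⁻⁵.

A salt starts to precipitate once the ion product Q reaches its Ksp.
Ag₂SO₄(s) ⇌ 2 Ag⁺(aq) + SO₄²⁻(aq)
Ksp = [Ag⁺]^2[SO₄²⁻] = [SO₄²⁻](3.0×10⁻²)^2
[SO₄²⁻] = 1.7×10⁻⁵ / (3.0×10⁻²)^2 = 1.9×10⁻²
[SO₄²⁻] = 1.9×10⁻² mol/L

1.9×10⁻² M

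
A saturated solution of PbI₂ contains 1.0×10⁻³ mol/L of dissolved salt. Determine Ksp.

Ksp = 4.0×10⁻⁹

PbI₂(s) ⇌ Pb²⁺(aq) + 2 I⁻(aq)
For each mole of PbI₂ that dissolves per liter, [Pb²⁺] = s and [I⁻] = 2s; let s denote this solubility.
Ksp = [Pb²⁺][I⁻]^2 = s · (2s)^2 = 4s^3
Ksp = 4 × (1.0×10⁻³)^3 = 4.0×10⁻⁹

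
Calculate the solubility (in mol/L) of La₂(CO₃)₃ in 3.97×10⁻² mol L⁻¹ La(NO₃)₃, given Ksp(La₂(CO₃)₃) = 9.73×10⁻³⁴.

La₂(CO₃)₃(s) ⇌ 2 La³⁺(aq) + 3 CO₃²⁻(aq)
La³⁺ is already present at 3.97×10⁻² mol L⁻¹. If s mol/L of La₂(CO₃)₃ dissolves, [CO₃²⁻] = 3s while [La³⁺] ≈ 3.97×10⁻² mol L⁻¹.
Ksp = [La³⁺]^2[CO₃²⁻]^3 = (3.97×10⁻²)^2(3s)^3
(3s)^3 = 9.73×10⁻³⁴ / (3.97×10⁻²)^2 = 6.17×10⁻³¹
s = 2.84×10⁻¹¹ mol L⁻¹

2.84×10⁻¹¹ M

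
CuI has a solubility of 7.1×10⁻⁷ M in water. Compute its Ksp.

CuI(s) ⇌ Cu⁺(aq) + I⁻(aq)
With molar solubility s: [Cu⁺] = s, [I⁻] = s.
Ksp = [Cu⁺][I⁻] = s · s = s^2
Ksp = (7.1×10⁻⁷)^2 = 5.0×10⁻¹³

Ksp = 5.0×10⁻¹³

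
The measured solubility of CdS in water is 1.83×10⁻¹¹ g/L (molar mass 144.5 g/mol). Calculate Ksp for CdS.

Ksp = 1.60×10⁻²⁶

Convert to molarity: s = 1.83×10⁻¹¹ / 144.5 = 1.2664×10⁻¹³ mol/L
CdS(s) ⇌ Cd²⁺(aq) + S²⁻(aq)
With molar solubility s: [Cd²⁺] = s, [S²⁻] = s.
Ksp = [Cd²⁺][S²⁻] = s · s = s^2
Ksp = (1.2664×10⁻¹³)^2 = 1.60×10⁻²⁶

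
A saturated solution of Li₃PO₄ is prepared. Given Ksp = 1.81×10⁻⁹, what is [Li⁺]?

8.58×10⁻³ M

Li₃PO₄(s) ⇌ 3 Li⁺(aq) + PO₄³⁻(aq)
If s mol/L of Li₃PO₄ dissolves, [Li⁺] = 3s and [PO₄³⁻] = s.
Ksp = [Li⁺]^3[PO₄³⁻] = (3s)^3 · s = 27s^4 = 1.81×10⁻⁹
s = 2.86×10⁻³ M
[Li⁺] = 3s = 8.58×10⁻³ M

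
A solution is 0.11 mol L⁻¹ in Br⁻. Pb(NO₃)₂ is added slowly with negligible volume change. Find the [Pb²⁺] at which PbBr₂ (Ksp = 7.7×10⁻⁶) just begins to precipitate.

6.4×10⁻⁴ M

Each salt precipitates once Q = Ksp for that salt.
PbBr₂(s) ⇌ Pb²⁺(aq) + 2 Br⁻(aq)
Ksp = [Pb²⁺][Br⁻]^2 = [Pb²⁺](0.11)^2
[Pb²⁺] = 7.7×10⁻⁶ / (0.11)^2 = 6.4×10⁻⁴
[Pb²⁺] = 6.4×10⁻⁴ mol L⁻¹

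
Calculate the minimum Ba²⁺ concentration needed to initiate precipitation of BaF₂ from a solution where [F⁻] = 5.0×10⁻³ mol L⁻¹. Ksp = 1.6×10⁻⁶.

The threshold for precipitation is Q = Ksp.
BaF₂(s) ⇌ Ba²⁺(aq) + 2 F⁻(aq)
Ksp = [Ba²⁺][F⁻]^2 = [Ba²⁺](5.0×10⁻³)^2
[Ba²⁺] = 1.6×10⁻⁶ / (5.0×10⁻³)^2 = 6.4×10⁻²
[Ba²⁺] = 6.4×10⁻² mol L⁻¹

6.4×10⁻² M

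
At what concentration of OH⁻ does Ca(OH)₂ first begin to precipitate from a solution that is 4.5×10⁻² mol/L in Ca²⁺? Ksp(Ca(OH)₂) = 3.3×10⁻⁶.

8.6×10⁻³ M

Precipitation of each salt begins when its ion product equals Ksp.
Ca(OH)₂(s) ⇌ Ca²⁺(aq) + 2 OH⁻(aq)
Ksp = [Ca²⁺][OH⁻]^2 = [OH⁻]^2(4.5×10⁻²)
[OH⁻]^2 = 3.3×10⁻⁶ / (4.5×10⁻²) = 7.3×10⁻⁵
[OH⁻] = 8.6×10⁻³ mol/L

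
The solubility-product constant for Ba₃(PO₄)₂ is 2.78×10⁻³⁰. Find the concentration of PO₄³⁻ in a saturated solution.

Ba₃(PO₄)₂(s) ⇌ 3 Ba²⁺(aq) + 2 PO₄³⁻(aq)
If s mol/L of Ba₃(PO₄)₂ dissolves, [Ba²⁺] = 3s and [PO₄³⁻] = 2s.
Ksp = [Ba²⁺]^3[PO₄³⁻]^2 = (3s)^3 · (2s)^2 = 108s^5 = 2.78×10⁻³⁰
s = 4.81×10⁻⁷ mol/L
[PO₄³⁻] = 2s = 9.62×10⁻⁷ mol/L

9.62×10⁻⁷ M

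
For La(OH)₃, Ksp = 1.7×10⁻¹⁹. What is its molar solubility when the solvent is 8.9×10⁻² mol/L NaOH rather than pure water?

2.4×10⁻¹⁶ M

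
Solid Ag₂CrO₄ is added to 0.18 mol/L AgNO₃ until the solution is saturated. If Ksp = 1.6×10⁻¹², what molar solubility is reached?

4.9×10⁻¹¹ M

Ag₂CrO₄(s) ⇌ 2 Ag⁺(aq) + CrO₄²⁻(aq)
Let s be the solubility of Ag₂CrO₄ here. The common ion gives [Ag⁺] ≈ 0.18 mol/L, and [CrO₄²⁻] = s.
Ksp = [Ag⁺]^2[CrO₄²⁻] = (0.18)^2s
s = 1.6×10⁻¹² / (0.18)^2 = 4.9×10⁻¹¹
s = 4.9×10⁻¹¹ mol/L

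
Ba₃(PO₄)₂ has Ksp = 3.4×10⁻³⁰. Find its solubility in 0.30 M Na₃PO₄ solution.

Ba₃(PO₄)₂(s) ⇌ 3 Ba²⁺(aq) + 2 PO₄³⁻(aq)
PO₄³⁻ is already present at 0.30 M. If s mol/L of Ba₃(PO₄)₂ dissolves, [Ba²⁺] = 3s while [PO₄³⁻] ≈ 0.30 M.
Ksp = [Ba²⁺]^3[PO₄³⁻]^2 = (3s)^3(0.30)^2
(3s)^3 = 3.4×10⁻³⁰ / (0.30)^2 = 3.8×10⁻²⁹
s = 1.1×10⁻¹⁰ M

1.1×10⁻¹⁰ M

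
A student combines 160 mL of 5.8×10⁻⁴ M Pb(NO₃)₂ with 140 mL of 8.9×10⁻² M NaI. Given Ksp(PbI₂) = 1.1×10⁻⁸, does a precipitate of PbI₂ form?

Yes

Total volume after mixing = 160 + 140 = 300 mL.
[Pb²⁺] = (5.8×10⁻⁴)(160)/300 = 3.1×10⁻⁴ M
[I⁻] = (8.9×10⁻²)(140)/300 = 4.2×10⁻² M
Q = [Pb²⁺][I⁻]^2 = 5.3×10⁻⁷
Because Q > Ksp (5.3×10⁻⁷ vs 1.1×10⁻⁸), a precipitate of PbI₂ forms.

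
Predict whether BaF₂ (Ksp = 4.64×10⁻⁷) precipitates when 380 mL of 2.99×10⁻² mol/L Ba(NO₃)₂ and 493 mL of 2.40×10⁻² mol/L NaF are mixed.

Total volume after mixing = 380 + 493 = 873 mL.
[Ba²⁺] = (2.99×10⁻²)(380)/873 = 1.30×10⁻² mol/L
[F⁻] = (2.40×10⁻²)(493)/873 = 1.36×10⁻² mol/L
Q = [Ba²⁺][F⁻]^2 = 2.39×10⁻⁶
Q = 2.39×10⁻⁶ > Ksp = 4.64×10⁻⁷, so the solution is supersaturated and BaF₂ precipitates.

Yes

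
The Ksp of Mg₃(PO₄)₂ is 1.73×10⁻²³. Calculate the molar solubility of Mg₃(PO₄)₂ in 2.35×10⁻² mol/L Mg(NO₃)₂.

5.77×10⁻¹⁰ M

Mg₃(PO₄)₂(s) ⇌ 3 Mg²⁺(aq) + 2 PO₄³⁻(aq)
The solution already contains Mg²⁺ at 2.35×10⁻² mol/L. Let s be the molar solubility of Mg₃(PO₄)₂.
[Mg²⁺] ≈ 2.35×10⁻² mol/L (common ion dominates); [PO₄³⁻] = 2s.
Ksp = [Mg²⁺]^3[PO₄³⁻]^2 = (2.35×10⁻²)^3(2s)^2
(2s)^2 = 1.73×10⁻²³ / (2.35×10⁻²)^3 = 1.33×10⁻¹⁸
s = 5.77×10⁻¹⁰ mol/L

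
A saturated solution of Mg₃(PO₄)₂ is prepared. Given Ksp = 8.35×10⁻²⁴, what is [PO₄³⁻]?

Mg₃(PO₄)₂(s) ⇌ 3 Mg²⁺(aq) + 2 PO₄³⁻(aq)
If s mol/L of Mg₃(PO₄)₂ dissolves, [Mg²⁺] = 3s and [PO₄³⁻] = 2s.
Ksp = [Mg²⁺]^3[PO₄³⁻]^2 = (3s)^3 · (2s)^2 = 108s^5 = 8.35×10⁻²⁴
s = 9.50×10⁻⁶ mol L⁻¹
[PO₄³⁻] = 2s = 1.90×10⁻⁵ mol L⁻¹

1.90×10⁻⁵ M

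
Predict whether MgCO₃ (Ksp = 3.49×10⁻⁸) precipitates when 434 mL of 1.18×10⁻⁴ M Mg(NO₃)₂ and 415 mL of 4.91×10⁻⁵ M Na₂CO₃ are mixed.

No

After mixing, V = 434 mL + 415 mL = 849 mL.
[Mg²⁺] = (1.18×10⁻⁴)(434)/849 = 6.03×10⁻⁵ M
[CO₃²⁻] = (4.91×10⁻⁵)(415)/849 = 2.40×10⁻⁵ M
Q = [Mg²⁺][CO₃²⁻] = 1.45×10⁻⁹
Q = 1.45×10⁻⁹ < Ksp = 3.49×10⁻⁸, so the solution is unsaturated and no precipitate forms.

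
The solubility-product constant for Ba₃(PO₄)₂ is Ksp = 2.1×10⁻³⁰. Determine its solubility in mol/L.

4.5×10⁻⁷ M

Ba₃(PO₄)₂(s) ⇌ 3 Ba²⁺(aq) + 2 PO₄³⁻(aq)
With molar solubility s: [Ba²⁺] = 3s, [PO₄³⁻] = 2s.
Ksp = [Ba²⁺]^3[PO₄³⁻]^2 = (3s)^3 · (2s)^2 = 108s^5
108s^5 = 2.1×10⁻³⁰  ⇒  s^5 = 1.9×10⁻³²
s = (1.9×10⁻³²)^(1/5) = 4.5×10⁻⁷ mol/L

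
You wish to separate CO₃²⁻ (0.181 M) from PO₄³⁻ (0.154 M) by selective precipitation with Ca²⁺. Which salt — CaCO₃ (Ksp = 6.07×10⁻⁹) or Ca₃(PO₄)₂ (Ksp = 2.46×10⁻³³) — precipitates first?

Ca₃(PO₄)₂

Precipitation begins when Q = Ksp.
For CaCO₃: [Ca²⁺] = (Ksp/[CO₃²⁻]) = 3.35×10⁻⁸ M
For Ca₃(PO₄)₂: [Ca²⁺] = (Ksp/[PO₄³⁻]^2)^(1/3) = 4.70×10⁻¹¹ M
Since Ca₃(PO₄)₂ needs less Ca²⁺ to reach saturation, it precipitates first.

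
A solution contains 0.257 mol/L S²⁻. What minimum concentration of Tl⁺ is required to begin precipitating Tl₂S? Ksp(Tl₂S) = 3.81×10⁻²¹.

1.22×10⁻¹⁰ M

A salt starts to precipitate once the ion product Q reaches its Ksp.
Tl₂S(s) ⇌ 2 Tl⁺(aq) + S²⁻(aq)
Ksp = [Tl⁺]^2[S²⁻] = [Tl⁺]^2(0.257)
[Tl⁺]^2 = 3.81×10⁻²¹ / (0.257) = 1.48×10⁻²⁰
[Tl⁺] = 1.22×10⁻¹⁰ mol/L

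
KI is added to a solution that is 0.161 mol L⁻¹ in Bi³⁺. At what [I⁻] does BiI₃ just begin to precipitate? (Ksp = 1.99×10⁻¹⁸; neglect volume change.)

Each salt precipitates once Q = Ksp for that salt.
BiI₃(s) ⇌ Bi³⁺(aq) + 3 I⁻(aq)
Ksp = [Bi³⁺][I⁻]^3 = [I⁻]^3(0.161)
[I⁻]^3 = 1.99×10⁻¹⁸ / (0.161) = 1.24×10⁻¹⁷
[I⁻] = 2.31×10⁻⁶ mol L⁻¹

2.31×10⁻⁶ M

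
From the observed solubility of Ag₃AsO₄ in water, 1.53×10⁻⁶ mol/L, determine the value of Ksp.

Ag₃AsO₄(s) ⇌ 3 Ag⁺(aq) + AsO₄³⁻(aq)
Let s be the molar solubility. Then [Ag⁺] = 3s and [AsO₄³⁻] = s.
Ksp = [Ag⁺]^3[AsO₄³⁻] = (3s)^3 · s = 27s^4
Ksp = 27 × (1.53×10⁻⁶)^4 = 1.48×10⁻²²

Ksp = 1.48×10⁻²²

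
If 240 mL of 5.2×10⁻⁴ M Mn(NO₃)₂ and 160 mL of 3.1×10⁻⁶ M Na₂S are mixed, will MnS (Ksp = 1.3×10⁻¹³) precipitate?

After mixing, V = 240 mL + 160 mL = 400 mL.
[Mn²⁺] = (5.2×10⁻⁴)(240)/400 = 3.1×10⁻⁴ M
[S²⁻] = (3.1×10⁻⁶)(160)/400 = 1.2×10⁻⁶ M
Q = [Mn²⁺][S²⁻] = 3.9×10⁻¹⁰
Because Q > Ksp (3.9×10⁻¹⁰ vs 1.3×10⁻¹³), a precipitate of MnS forms.

Yes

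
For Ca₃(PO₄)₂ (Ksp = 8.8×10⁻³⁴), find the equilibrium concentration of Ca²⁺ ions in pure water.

2.9×10⁻⁷ M

Ca₃(PO₄)₂(s) ⇌ 3 Ca²⁺(aq) + 2 PO₄³⁻(aq)
For each mole of Ca₃(PO₄)₂ that dissolves per liter, [Ca²⁺] = 3s and [PO₄³⁻] = 2s; let s denote this solubility.
Ksp = [Ca²⁺]^3[PO₄³⁻]^2 = (3s)^3 · (2s)^2 = 108s^5 = 8.8×10⁻³⁴
s = 9.6×10⁻⁸ mol/L
[Ca²⁺] = 3s = 2.9×10⁻⁷ mol/L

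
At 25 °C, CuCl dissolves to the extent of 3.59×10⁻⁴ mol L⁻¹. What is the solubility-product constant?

CuCl(s) ⇌ Cu⁺(aq) + Cl⁻(aq)
If s mol/L of CuCl dissolves, [Cu⁺] = s and [Cl⁻] = s.
Ksp = [Cu⁺][Cl⁻] = s · s = s^2
Ksp = (3.59×10⁻⁴)^2 = 1.29×10⁻⁷

Ksp = 1.29×10⁻⁷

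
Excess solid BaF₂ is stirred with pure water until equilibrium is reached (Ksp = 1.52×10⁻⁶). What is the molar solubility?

7.24×10⁻³ M

BaF₂(s) ⇌ Ba²⁺(aq) + 2 F⁻(aq)
Call the molar solubility s, so that [Ba²⁺] = s and [F⁻] = 2s.
Ksp = [Ba²⁺][F⁻]^2 = s · (2s)^2 = 4s^3
4s^3 = 1.52×10⁻⁶  ⇒  s^3 = 3.80×10⁻⁷
Taking the 3rd root, s = 7.24×10⁻³ mol L⁻¹.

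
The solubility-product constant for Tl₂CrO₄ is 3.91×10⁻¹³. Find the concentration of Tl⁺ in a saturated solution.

Tl₂CrO₄(s) ⇌ 2 Tl⁺(aq) + CrO₄²⁻(aq)
For each mole of Tl₂CrO₄ that dissolves per liter, [Tl⁺] = 2s and [CrO₄²⁻] = s; let s denote this solubility.
Ksp = [Tl⁺]^2[CrO₄²⁻] = (2s)^2 · s = 4s^3 = 3.91×10⁻¹³
s = 4.61×10⁻⁵ mol L⁻¹
[Tl⁺] = 2s = 9.21×10⁻⁵ mol L⁻¹

9.21×10⁻⁵ M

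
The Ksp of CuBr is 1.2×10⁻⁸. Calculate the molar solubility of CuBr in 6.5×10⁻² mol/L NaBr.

1.8×10⁻⁷ M

CuBr(s) ⇌ Cu⁺(aq) + Br⁻(aq)
The solution already contains Br⁻ at 6.5×10⁻² mol/L. Let s be the molar solubility of CuBr.
[Br⁻] ≈ 6.5×10⁻² mol/L (common ion dominates); [Cu⁺] = s.
Ksp = [Cu⁺][Br⁻] = s(6.5×10⁻²)
s = 1.2×10⁻⁸ / (6.5×10⁻²) = 1.8×10⁻⁷
s = 1.8×10⁻⁷ mol/L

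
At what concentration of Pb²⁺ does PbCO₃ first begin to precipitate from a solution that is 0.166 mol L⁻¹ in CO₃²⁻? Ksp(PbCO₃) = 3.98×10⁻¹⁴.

Each salt precipitates once Q = Ksp for that salt.
PbCO₃(s) ⇌ Pb²⁺(aq) + CO₃²⁻(aq)
Ksp = [Pb²⁺][CO₃²⁻] = [Pb²⁺](0.166)
[Pb²⁺] = 3.98×10⁻¹⁴ / (0.166) = 2.40×10⁻¹³
[Pb²⁺] = 2.40×10⁻¹³ mol L⁻¹

2.40×10⁻¹³ M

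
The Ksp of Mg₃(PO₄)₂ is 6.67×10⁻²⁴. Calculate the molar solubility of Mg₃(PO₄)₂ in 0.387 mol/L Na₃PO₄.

Mg₃(PO₄)₂(s) ⇌ 3 Mg²⁺(aq) + 2 PO₄³⁻(aq)
PO₄³⁻ is already present at 0.387 mol/L. If s mol/L of Mg₃(PO₄)₂ dissolves, [Mg²⁺] = 3s while [PO₄³⁻] ≈ 0.387 mol/L.
Ksp = [Mg²⁺]^3[PO₄³⁻]^2 = (3s)^3(0.387)^2
(3s)^3 = 6.67×10⁻²⁴ / (0.387)^2 = 4.45×10⁻²³
s = 1.18×10⁻⁸ mol/L

1.18×10⁻⁸ M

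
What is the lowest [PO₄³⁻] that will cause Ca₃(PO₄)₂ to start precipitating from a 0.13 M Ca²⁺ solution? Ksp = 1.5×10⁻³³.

The threshold for precipitation is Q = Ksp.
Ca₃(PO₄)₂(s) ⇌ 3 Ca²⁺(aq) + 2 PO₄³⁻(aq)
Ksp = [Ca²⁺]^3[PO₄³⁻]^2 = [PO₄³⁻]^2(0.13)^3
[PO₄³⁻]^2 = 1.5×10⁻³³ / (0.13)^3 = 6.8×10⁻³¹
[PO₄³⁻] = 8.3×10⁻¹⁶ M

8.3×10⁻¹⁶ M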